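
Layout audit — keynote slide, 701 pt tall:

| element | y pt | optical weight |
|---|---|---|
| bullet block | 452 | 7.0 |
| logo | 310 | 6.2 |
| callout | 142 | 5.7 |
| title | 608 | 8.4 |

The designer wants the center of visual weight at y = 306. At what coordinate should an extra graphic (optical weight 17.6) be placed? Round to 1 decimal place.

New total weight: (7.0 + 6.2 + 5.7 + 8.4) + 17.6 = 44.9.
Along y: (11002.6 + 17.6·y) / 44.9 = 306 (existing moment 7.0·452 + 6.2·310 + 5.7·142 + 8.4·608 = 11002.6) ⇒ y = (13739.4 − 11002.6) / 17.6 ≈ 155.50.

y ≈ 155.5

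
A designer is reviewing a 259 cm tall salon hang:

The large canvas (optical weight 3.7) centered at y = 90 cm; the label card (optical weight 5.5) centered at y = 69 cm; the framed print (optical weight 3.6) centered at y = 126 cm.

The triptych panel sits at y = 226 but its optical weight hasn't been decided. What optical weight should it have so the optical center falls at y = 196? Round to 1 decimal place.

Fixed elements: Σw = 3.7 + 5.5 + 3.6 = 12.8, Σw·y = 3.7·90 + 5.5·69 + 3.6·126 = 1166.1.
Set Σw·y/Σw = 196: (1166.1 + 226w) = 196·(12.8 + w).
Rearranging, w·(226 − 196) = 196·12.8 − 1166.1 = 1342.7, so w ≈ 1342.7/30 = 44.76.

w ≈ 44.8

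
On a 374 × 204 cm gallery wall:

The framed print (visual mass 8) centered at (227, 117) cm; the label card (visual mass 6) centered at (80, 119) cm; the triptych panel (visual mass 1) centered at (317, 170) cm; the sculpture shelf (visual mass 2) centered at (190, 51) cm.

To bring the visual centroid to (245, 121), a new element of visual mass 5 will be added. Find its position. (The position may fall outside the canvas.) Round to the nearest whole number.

After adding the new element, total weight = 8 + 6 + 1 + 2 + 5 = 22.
x: target moment 22×245 = 5390; current 8·227 + 6·80 + 1·317 + 2·190 = 2993; the new element supplies 2397, so x = 2397/5 ≈ 479.40.
y: target moment 22×121 = 2662; current 8·117 + 6·119 + 1·170 + 2·51 = 1922; the new element supplies 740, so y = 740/5 ≈ 148.00.

(479, 148)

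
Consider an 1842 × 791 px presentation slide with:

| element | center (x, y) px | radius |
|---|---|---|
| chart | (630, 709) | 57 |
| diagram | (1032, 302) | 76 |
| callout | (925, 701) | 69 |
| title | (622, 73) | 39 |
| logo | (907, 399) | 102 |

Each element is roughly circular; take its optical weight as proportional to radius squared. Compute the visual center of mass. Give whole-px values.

r² weights: chart 57² = 3249, diagram 76² = 5776, callout 69² = 4761, title 39² = 1521, logo 102² = 10404. Total = 25711.
x: (3249·630 + 5776·1032 + 4761·925 + 1521·622 + 10404·907) / 25711 = 22794117 / 25711 ≈ 886.55
y: (3249·709 + 5776·302 + 4761·701 + 1521·73 + 10404·399) / 25711 = 11647583 / 25711 ≈ 453.02

(887, 453)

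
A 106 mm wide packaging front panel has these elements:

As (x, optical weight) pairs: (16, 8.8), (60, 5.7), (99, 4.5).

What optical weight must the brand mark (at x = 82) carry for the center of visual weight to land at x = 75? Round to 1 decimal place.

w ≈ 71.0

Fixed elements: Σw = 8.8 + 5.7 + 4.5 = 19.0, Σw·x = 8.8·16 + 5.7·60 + 4.5·99 = 928.3.
Balance at x = 75 requires (928.3 + w·82) / (19.0 + w) = 75.
Solving: w = (75·19.0 − 928.3) / (82 − 75) = 496.7 / 7 ≈ 70.96.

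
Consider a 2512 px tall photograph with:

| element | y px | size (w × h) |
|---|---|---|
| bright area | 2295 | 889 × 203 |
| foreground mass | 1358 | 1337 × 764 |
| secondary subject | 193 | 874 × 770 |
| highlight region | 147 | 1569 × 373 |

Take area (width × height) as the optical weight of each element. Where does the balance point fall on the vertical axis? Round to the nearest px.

Taking area as weight: bright area 889·203 = 180467, foreground mass 1337·764 = 1021468, secondary subject 874·770 = 672980, highlight region 1569·373 = 585237. Sum 2460152.
Σw·y = 180467·2295 + 1021468·1358 + 672980·193 + 585237·147 = 2017240288, so ȳ = 2017240288/2460152 ≈ 819.97.

y ≈ 820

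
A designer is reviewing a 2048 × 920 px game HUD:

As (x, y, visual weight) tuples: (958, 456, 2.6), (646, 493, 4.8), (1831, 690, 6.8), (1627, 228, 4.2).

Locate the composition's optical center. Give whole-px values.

Σw = 2.6 + 4.8 + 6.8 + 4.2 = 18.4.
Σw·x = 2.6·958 + 4.8·646 + 6.8·1831 + 4.2·1627 = 24875.8, so x̄ = 24875.8/18.4 ≈ 1351.95.
Σw·y = 2.6·456 + 4.8·493 + 6.8·690 + 4.2·228 = 9201.6, so ȳ = 9201.6/18.4 ≈ 500.09.

(1352, 500)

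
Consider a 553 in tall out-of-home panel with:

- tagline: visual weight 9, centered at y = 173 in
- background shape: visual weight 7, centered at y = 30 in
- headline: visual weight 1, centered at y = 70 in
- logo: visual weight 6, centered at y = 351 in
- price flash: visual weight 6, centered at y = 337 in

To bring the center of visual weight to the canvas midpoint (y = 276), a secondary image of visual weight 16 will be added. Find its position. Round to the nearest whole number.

y ≈ 403

With the secondary image, Σw becomes 9 + 7 + 1 + 6 + 6 + 16 = 45.
y: need Σw·y = 45·276 = 12420. Existing = 9·173 + 7·30 + 1·70 + 6·351 + 6·337 = 5965. Remainder 6455 / 16 ≈ 403.44.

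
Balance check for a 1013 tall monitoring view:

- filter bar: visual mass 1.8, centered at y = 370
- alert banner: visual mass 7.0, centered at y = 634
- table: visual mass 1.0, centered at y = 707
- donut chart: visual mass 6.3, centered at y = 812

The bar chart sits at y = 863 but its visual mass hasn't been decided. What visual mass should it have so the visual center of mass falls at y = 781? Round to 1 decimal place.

w ≈ 20.1

Fixed elements: Σw = 1.8 + 7.0 + 1.0 + 6.3 = 16.1, Σw·y = 1.8·370 + 7.0·634 + 1.0·707 + 6.3·812 = 10926.6.
Set Σw·y/Σw = 781: (10926.6 + 863w) = 781·(16.1 + w).
So w = (781·16.1 − 10926.6)/(863 − 781) = 1647.5/82 ≈ 20.09.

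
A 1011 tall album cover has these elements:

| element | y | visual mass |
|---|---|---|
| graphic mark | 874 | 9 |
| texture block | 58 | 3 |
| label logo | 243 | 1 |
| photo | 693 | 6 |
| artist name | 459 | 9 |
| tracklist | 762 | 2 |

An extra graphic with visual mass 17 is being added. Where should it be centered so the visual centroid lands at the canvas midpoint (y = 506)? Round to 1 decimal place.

y ≈ 334.5

After adding the extra graphic, total weight = 9 + 3 + 1 + 6 + 9 + 2 + 17 = 47.
Along y: (18096 + 17·y) / 47 = 506 (existing moment 9·874 + 3·58 + 1·243 + 6·693 + 9·459 + 2·762 = 18096) ⇒ y = (23782 − 18096) / 17 ≈ 334.47.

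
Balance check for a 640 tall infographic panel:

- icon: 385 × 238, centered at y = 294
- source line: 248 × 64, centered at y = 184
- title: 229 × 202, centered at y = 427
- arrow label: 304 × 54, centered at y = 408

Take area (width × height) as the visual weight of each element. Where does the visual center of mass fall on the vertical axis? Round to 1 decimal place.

Areas → weights: icon 385·238 = 91630, source line 248·64 = 15872, title 229·202 = 46258, arrow label 304·54 = 16416; Σw = 170176.
y: (91630·294 + 15872·184 + 46258·427 + 16416·408) / 170176 = 56309562 / 170176 ≈ 330.89

y ≈ 330.9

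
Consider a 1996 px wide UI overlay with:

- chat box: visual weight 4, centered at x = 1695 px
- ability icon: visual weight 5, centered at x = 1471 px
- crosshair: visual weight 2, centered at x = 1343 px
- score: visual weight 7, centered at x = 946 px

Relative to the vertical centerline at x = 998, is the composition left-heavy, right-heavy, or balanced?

right-heavy

Weights sum to 4 + 5 + 2 + 7 = 18.
x-moment: 4·1695 + 5·1471 + 2·1343 + 7·946 = 23443; centroid 23443/18 ≈ 1302.39.
Since 1302.4 is right of 998, the composition reads right-heavy.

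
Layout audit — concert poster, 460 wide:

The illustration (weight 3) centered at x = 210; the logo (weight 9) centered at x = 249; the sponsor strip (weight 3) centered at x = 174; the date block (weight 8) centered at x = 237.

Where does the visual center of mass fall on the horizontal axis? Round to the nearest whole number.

Σw = 3 + 9 + 3 + 8 = 23.
x: (3·210 + 9·249 + 3·174 + 8·237) / 23 = 5289 / 23 ≈ 229.96

x ≈ 230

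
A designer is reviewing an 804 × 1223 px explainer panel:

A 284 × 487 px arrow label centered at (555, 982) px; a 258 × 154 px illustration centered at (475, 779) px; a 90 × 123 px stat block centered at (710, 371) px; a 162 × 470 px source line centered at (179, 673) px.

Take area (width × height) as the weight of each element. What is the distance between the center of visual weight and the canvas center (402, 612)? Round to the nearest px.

≈ 229 px

Areas: arrow label 284·487 = 138308, illustration 258·154 = 39732, stat block 90·123 = 11070, source line 162·470 = 76140. Total weight = 265250.
x-moment: 138308·555 + 39732·475 + 11070·710 + 76140·179 = 117122400; centroid 117122400/265250 ≈ 441.55.
y-moment: 138308·982 + 39732·779 + 11070·371 + 76140·673 = 222118874; centroid 222118874/265250 ≈ 837.39.
Offset from (402, 612): Δx ≈ 39.55, Δy ≈ 225.39; distance = √(Δx² + Δy²) ≈ 228.84.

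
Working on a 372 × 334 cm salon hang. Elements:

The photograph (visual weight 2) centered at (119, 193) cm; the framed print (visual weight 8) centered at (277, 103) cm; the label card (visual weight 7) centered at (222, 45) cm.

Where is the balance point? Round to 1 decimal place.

Σw = 2 + 8 + 7 = 17.
x-moment: 2·119 + 8·277 + 7·222 = 4008; centroid 4008/17 ≈ 235.76.
y-moment: 2·193 + 8·103 + 7·45 = 1525; centroid 1525/17 ≈ 89.71.

(235.8, 89.7)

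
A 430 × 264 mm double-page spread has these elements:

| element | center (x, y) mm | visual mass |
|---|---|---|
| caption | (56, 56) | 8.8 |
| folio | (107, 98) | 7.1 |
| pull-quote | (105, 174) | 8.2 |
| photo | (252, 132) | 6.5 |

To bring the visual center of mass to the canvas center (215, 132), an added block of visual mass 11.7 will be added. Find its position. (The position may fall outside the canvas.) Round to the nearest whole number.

With the added block, Σw becomes 8.8 + 7.1 + 8.2 + 6.5 + 11.7 = 42.3.
Along x: (3751.5 + 11.7·x) / 42.3 = 215 (existing moment 8.8·56 + 7.1·107 + 8.2·105 + 6.5·252 = 3751.5) ⇒ x = (9094.5 − 3751.5) / 11.7 ≈ 456.67.
Along y: (3473.4 + 11.7·y) / 42.3 = 132 (existing moment 8.8·56 + 7.1·98 + 8.2·174 + 6.5·132 = 3473.4) ⇒ y = (5583.6 − 3473.4) / 11.7 ≈ 180.36.

(457, 180)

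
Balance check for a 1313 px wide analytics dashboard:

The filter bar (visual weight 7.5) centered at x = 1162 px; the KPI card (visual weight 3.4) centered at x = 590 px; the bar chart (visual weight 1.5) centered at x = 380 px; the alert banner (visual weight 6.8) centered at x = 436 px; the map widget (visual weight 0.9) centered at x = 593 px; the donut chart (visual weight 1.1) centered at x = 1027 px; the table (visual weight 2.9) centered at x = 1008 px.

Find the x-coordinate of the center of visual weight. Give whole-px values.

x ≈ 782

Σw = 7.5 + 3.4 + 1.5 + 6.8 + 0.9 + 1.1 + 2.9 = 24.1.
Σw·x = 18842.4; x̄ = 18842.4/24.1 ≈ 781.84.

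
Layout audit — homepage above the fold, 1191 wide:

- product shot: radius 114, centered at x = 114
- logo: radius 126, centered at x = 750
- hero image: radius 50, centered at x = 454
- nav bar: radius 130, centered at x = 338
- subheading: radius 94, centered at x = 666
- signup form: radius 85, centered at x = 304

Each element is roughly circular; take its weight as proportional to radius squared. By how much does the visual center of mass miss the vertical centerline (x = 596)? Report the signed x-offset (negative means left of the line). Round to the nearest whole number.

≈ -156

Weights ∝ r²: product shot 114² = 12996, logo 126² = 15876, hero image 50² = 2500, nav bar 130² = 16900, subheading 94² = 8836, signup form 85² = 7225; Σw = 64333.
x: (12996·114 + 15876·750 + 2500·454 + 16900·338 + 8836·666 + 7225·304) / 64333 = 28316920 / 64333 ≈ 440.16
Against x = 596, that's 440.16 − 596 = -155.84.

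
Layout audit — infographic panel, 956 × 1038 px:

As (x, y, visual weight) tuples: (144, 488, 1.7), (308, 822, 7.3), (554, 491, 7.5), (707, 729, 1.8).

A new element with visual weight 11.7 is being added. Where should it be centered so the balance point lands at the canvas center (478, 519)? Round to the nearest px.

(549, 320)

With the new element, Σw becomes 1.7 + 7.3 + 7.5 + 1.8 + 11.7 = 30.0.
x: target moment 30.0×478 = 14340.0; current 1.7·144 + 7.3·308 + 7.5·554 + 1.8·707 = 7920.8; the new element supplies 6419.2, so x = 6419.2/11.7 ≈ 548.65.
y: target moment 30.0×519 = 15570.0; current 1.7·488 + 7.3·822 + 7.5·491 + 1.8·729 = 11824.9; the new element supplies 3745.1, so y = 3745.1/11.7 ≈ 320.09.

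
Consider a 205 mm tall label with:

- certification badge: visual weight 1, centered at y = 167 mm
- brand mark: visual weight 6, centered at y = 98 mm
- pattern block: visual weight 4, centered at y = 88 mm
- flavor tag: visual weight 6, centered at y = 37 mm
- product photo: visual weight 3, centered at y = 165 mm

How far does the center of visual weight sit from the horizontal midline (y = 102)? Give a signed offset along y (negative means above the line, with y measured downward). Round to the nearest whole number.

≈ -11 mm

Σw = 1 + 6 + 4 + 6 + 3 = 20.
Σw·y = 1·167 + 6·98 + 4·88 + 6·37 + 3·165 = 1824, so ȳ = 1824/20 ≈ 91.20.
Offset from y = 102: 91.20 − 102 ≈ -10.80.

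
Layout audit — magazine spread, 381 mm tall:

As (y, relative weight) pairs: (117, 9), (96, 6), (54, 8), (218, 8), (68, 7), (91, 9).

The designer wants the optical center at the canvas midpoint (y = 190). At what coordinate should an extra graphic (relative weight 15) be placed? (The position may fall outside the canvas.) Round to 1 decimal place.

New total weight: (9 + 6 + 8 + 8 + 7 + 9) + 15 = 62.
y: need Σw·y = 62·190 = 11780. Existing = 9·117 + 6·96 + 8·54 + 8·218 + 7·68 + 9·91 = 5100. Remainder 6680 / 15 ≈ 445.33.

y ≈ 445.3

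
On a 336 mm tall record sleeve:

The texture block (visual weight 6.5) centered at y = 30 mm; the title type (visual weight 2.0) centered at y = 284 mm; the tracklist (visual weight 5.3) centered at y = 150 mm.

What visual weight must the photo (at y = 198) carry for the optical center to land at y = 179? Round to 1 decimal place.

w ≈ 48.0

Fixed elements: Σw = 6.5 + 2.0 + 5.3 = 13.8, Σw·y = 6.5·30 + 2.0·284 + 5.3·150 = 1558.0.
Balance at y = 179 requires (1558.0 + w·198) / (13.8 + w) = 179.
Rearranging, w·(198 − 179) = 179·13.8 − 1558.0 = 912.2, so w ≈ 912.2/19 = 48.01.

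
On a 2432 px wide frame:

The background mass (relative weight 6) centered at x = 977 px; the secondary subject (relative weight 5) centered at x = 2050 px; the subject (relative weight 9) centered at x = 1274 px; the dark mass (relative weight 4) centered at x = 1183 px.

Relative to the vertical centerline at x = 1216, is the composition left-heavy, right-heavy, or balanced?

Σw = 6 + 5 + 9 + 4 = 24.
Σw·x = 6·977 + 5·2050 + 9·1274 + 4·1183 = 32310, so x̄ = 32310/24 ≈ 1346.25.
1346.2 lies right of the midline 1216, so the layout is right-heavy.

right-heavy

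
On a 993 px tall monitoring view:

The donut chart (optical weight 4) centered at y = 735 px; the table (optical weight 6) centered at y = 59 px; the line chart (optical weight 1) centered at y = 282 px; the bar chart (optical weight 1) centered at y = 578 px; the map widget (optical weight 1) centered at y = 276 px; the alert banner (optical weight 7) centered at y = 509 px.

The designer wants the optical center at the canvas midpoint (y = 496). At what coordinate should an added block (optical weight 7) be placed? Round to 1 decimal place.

y ≈ 771.3

After adding the added block, total weight = 4 + 6 + 1 + 1 + 1 + 7 + 7 = 27.
y: need Σw·y = 27·496 = 13392. Existing = 4·735 + 6·59 + 1·282 + 1·578 + 1·276 + 7·509 = 7993. Remainder 5399 / 7 ≈ 771.29.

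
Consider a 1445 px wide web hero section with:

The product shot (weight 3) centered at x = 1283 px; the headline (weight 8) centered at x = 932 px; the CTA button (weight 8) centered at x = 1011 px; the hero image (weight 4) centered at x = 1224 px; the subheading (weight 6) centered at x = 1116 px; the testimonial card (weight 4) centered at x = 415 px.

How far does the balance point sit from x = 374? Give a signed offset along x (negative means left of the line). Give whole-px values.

≈ 615 px

Total weight = 3 + 8 + 8 + 4 + 6 + 4 = 33.
Σw·x = 32645; x̄ = 32645/33 ≈ 989.24.
Offset from x = 374: 989.24 − 374 ≈ 615.24.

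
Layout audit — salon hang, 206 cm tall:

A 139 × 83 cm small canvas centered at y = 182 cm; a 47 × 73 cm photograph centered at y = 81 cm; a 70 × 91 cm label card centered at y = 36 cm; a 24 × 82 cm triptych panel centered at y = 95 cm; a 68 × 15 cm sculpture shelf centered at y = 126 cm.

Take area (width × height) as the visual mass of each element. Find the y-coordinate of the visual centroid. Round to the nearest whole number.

Areas: small canvas 139·83 = 11537, photograph 47·73 = 3431, label card 70·91 = 6370, triptych panel 24·82 = 1968, sculpture shelf 68·15 = 1020. Total weight = 24326.
y-moment: 11537·182 + 3431·81 + 6370·36 + 1968·95 + 1020·126 = 2922445; centroid 2922445/24326 ≈ 120.14.

y ≈ 120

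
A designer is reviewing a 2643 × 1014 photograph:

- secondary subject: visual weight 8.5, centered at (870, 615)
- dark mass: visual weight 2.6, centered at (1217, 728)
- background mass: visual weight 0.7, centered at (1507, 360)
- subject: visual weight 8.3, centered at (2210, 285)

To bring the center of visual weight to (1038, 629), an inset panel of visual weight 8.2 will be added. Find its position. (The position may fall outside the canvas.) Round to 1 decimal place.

New total weight: (8.5 + 2.6 + 0.7 + 8.3) + 8.2 = 28.3.
Along x: (29957.1 + 8.2·x) / 28.3 = 1038 (existing moment 8.5·870 + 2.6·1217 + 0.7·1507 + 8.3·2210 = 29957.1) ⇒ x = (29375.4 − 29957.1) / 8.2 ≈ -70.94.
Along y: (9737.8 + 8.2·y) / 28.3 = 629 (existing moment 8.5·615 + 2.6·728 + 0.7·360 + 8.3·285 = 9737.8) ⇒ y = (17800.7 − 9737.8) / 8.2 ≈ 983.28.

(-70.9, 983.3)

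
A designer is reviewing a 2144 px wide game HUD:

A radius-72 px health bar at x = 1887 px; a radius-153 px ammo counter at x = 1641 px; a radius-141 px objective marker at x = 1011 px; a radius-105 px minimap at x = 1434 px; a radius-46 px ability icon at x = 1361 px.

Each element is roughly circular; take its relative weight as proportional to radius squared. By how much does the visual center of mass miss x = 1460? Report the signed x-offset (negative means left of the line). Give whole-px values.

Weights ∝ r²: health bar 72² = 5184, ammo counter 153² = 23409, objective marker 141² = 19881, minimap 105² = 11025, ability icon 46² = 2116; Σw = 61615.
x-moment: 5184·1887 + 23409·1641 + 19881·1011 + 11025·1434 + 2116·1361 = 86985794; centroid 86985794/61615 ≈ 1411.76.
Against x = 1460, that's 1411.76 − 1460 = -48.24.

≈ -48 px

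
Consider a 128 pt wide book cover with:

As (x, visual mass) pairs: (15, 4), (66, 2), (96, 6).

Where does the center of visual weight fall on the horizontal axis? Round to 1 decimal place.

x ≈ 64.0

Σw = 4 + 2 + 6 = 12.
x-moment: 4·15 + 2·66 + 6·96 = 768; centroid 768/12 ≈ 64.00.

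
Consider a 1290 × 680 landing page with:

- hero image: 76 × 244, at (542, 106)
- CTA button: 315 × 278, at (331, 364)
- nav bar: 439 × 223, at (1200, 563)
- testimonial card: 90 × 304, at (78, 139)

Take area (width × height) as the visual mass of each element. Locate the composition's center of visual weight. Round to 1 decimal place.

Taking area as weight: hero image 76·244 = 18544, CTA button 315·278 = 87570, nav bar 439·223 = 97897, testimonial card 90·304 = 27360. Sum 231371.
x-moment: 18544·542 + 87570·331 + 97897·1200 + 27360·78 = 158646998; centroid 158646998/231371 ≈ 685.68.
y-moment: 18544·106 + 87570·364 + 97897·563 + 27360·139 = 92760195; centroid 92760195/231371 ≈ 400.92.

(685.7, 400.9)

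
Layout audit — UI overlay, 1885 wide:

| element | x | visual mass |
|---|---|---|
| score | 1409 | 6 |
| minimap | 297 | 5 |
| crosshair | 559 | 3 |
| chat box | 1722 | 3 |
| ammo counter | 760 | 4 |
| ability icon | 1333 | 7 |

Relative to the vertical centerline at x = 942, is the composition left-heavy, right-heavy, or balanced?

right-heavy

Σw = 6 + 5 + 3 + 3 + 4 + 7 = 28.
x: moment 29153 / weight 28 ≈ 1041.18
1041.2 vs midline 942 → right-heavy.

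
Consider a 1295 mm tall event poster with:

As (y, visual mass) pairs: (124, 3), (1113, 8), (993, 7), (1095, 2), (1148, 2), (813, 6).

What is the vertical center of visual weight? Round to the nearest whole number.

y ≈ 914

Weights sum to 3 + 8 + 7 + 2 + 2 + 6 = 28.
Σw·y = 25591; ȳ = 25591/28 ≈ 913.96.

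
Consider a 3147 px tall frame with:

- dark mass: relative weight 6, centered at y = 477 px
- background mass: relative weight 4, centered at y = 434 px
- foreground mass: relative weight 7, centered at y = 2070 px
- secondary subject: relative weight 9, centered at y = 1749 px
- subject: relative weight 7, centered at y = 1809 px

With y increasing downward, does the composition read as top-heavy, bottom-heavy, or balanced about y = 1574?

top-heavy

Σw = 6 + 4 + 7 + 9 + 7 = 33.
y: (6·477 + 4·434 + 7·2070 + 9·1749 + 7·1809) / 33 = 47492 / 33 ≈ 1439.15
Since 1439.2 is above (smaller y than) 1574, the composition reads top-heavy.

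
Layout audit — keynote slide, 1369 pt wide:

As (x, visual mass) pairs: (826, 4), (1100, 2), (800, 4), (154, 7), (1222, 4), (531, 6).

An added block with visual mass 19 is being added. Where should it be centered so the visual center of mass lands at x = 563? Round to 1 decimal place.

With the added block, Σw becomes 4 + 2 + 4 + 7 + 4 + 6 + 19 = 46.
Along x: (17856 + 19·x) / 46 = 563 (existing moment 4·826 + 2·1100 + 4·800 + 7·154 + 4·1222 + 6·531 = 17856) ⇒ x = (25898 − 17856) / 19 ≈ 423.26.

x ≈ 423.3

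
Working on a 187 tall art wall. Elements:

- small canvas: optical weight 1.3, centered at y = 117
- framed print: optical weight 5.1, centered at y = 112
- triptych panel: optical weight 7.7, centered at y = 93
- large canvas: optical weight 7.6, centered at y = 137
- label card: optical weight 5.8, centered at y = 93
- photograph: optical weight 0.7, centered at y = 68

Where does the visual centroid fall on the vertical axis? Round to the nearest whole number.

Σw = 1.3 + 5.1 + 7.7 + 7.6 + 5.8 + 0.7 = 28.2.
Σw·y = 1.3·117 + 5.1·112 + 7.7·93 + 7.6·137 + 5.8·93 + 0.7·68 = 3067.6, so ȳ = 3067.6/28.2 ≈ 108.78.

y ≈ 109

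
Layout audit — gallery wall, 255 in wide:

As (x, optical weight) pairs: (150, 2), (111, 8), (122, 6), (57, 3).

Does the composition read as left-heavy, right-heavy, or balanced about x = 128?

Total weight = 2 + 8 + 6 + 3 = 19.
x-moment: 2·150 + 8·111 + 6·122 + 3·57 = 2091; centroid 2091/19 ≈ 110.05.
110.1 vs midline 128 → left-heavy.

left-heavy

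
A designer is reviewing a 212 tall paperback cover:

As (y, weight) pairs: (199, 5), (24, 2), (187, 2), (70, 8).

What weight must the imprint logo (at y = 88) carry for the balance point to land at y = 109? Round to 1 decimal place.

Known weights sum to 5 + 2 + 2 + 8 = 17; their moment is 5·199 + 2·24 + 2·187 + 8·70 = 1977.
Set Σw·y/Σw = 109: (1977 + 88w) = 109·(17 + w).
So w = (109·17 − 1977)/(88 − 109) = -124/-21 ≈ 5.90.

w ≈ 5.9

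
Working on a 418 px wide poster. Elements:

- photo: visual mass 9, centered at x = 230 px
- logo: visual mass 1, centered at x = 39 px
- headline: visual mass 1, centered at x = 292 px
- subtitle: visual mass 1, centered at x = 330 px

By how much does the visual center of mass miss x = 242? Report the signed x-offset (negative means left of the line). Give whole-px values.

Weights sum to 9 + 1 + 1 + 1 = 12.
x: (9·230 + 1·39 + 1·292 + 1·330) / 12 = 2731 / 12 ≈ 227.58
Offset from x = 242: 227.58 − 242 ≈ -14.42.

≈ -14 px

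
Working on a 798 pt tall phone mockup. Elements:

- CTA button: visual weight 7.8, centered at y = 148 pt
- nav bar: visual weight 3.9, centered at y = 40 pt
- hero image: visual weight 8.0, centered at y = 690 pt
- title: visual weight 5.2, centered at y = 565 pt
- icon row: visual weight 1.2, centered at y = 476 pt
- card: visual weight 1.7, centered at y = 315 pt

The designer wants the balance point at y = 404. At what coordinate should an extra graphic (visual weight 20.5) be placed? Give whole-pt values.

y ≈ 421

After adding the extra graphic, total weight = 7.8 + 3.9 + 8.0 + 5.2 + 1.2 + 1.7 + 20.5 = 48.3.
y: target moment 48.3×404 = 19513.2; current 7.8·148 + 3.9·40 + 8.0·690 + 5.2·565 + 1.2·476 + 1.7·315 = 10875.1; the extra graphic supplies 8638.1, so y = 8638.1/20.5 ≈ 421.37.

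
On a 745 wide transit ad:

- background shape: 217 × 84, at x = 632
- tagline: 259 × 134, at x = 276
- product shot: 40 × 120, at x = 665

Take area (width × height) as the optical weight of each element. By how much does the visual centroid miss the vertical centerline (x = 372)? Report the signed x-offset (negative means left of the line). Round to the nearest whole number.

≈ 49

Areas → weights: background shape 217·84 = 18228, tagline 259·134 = 34706, product shot 40·120 = 4800; Σw = 57734.
x-moment: 18228·632 + 34706·276 + 4800·665 = 24290952; centroid 24290952/57734 ≈ 420.74.
Against x = 372, that's 420.74 − 372 = 48.74.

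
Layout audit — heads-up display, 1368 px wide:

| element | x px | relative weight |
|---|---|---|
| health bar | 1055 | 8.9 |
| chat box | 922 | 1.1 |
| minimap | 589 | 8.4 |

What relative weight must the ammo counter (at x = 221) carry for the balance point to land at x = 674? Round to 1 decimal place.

w ≈ 6.5

Fixed elements: Σw = 8.9 + 1.1 + 8.4 = 18.4, Σw·x = 8.9·1055 + 1.1·922 + 8.4·589 = 15351.3.
Set Σw·x/Σw = 674: (15351.3 + 221w) = 674·(18.4 + w).
Rearranging, w·(221 − 674) = 674·18.4 − 15351.3 = -2949.7, so w ≈ -2949.7/-453 = 6.51.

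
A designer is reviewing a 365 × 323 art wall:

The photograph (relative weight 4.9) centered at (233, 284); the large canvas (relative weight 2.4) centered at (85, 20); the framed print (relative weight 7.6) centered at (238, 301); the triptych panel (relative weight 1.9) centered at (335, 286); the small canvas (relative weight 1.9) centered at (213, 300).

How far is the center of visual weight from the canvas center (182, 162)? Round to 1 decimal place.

Weights sum to 4.9 + 2.4 + 7.6 + 1.9 + 1.9 = 18.7.
x-moment: 4.9·233 + 2.4·85 + 7.6·238 + 1.9·335 + 1.9·213 = 4195.7; centroid 4195.7/18.7 ≈ 224.37.
y-moment: 4.9·284 + 2.4·20 + 7.6·301 + 1.9·286 + 1.9·300 = 4840.6; centroid 4840.6/18.7 ≈ 258.86.
Relative to (182, 162): Δ = (42.37, 96.86); |Δ| = √(42.37² + 96.86²) ≈ 105.72.

≈ 105.7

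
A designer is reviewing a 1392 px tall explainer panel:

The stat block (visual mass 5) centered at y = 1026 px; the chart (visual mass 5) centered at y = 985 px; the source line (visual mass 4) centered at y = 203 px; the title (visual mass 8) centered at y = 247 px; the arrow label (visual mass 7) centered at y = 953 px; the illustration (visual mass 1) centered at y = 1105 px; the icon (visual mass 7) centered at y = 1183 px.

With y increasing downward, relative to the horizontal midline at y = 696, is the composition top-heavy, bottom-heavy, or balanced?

Weights sum to 5 + 5 + 4 + 8 + 7 + 1 + 7 = 37.
Σw·y = 5·1026 + 5·985 + 4·203 + 8·247 + 7·953 + 1·1105 + 7·1183 = 28900, so ȳ = 28900/37 ≈ 781.08.
Since 781.1 is below (larger y than) 696, the composition reads bottom-heavy.

bottom-heavy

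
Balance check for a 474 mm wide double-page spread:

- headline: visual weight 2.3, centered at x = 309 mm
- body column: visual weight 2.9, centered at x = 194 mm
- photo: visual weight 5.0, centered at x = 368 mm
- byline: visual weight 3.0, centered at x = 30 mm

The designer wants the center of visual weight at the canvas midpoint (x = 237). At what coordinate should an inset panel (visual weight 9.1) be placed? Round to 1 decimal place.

With the inset panel, Σw becomes 2.3 + 2.9 + 5.0 + 3.0 + 9.1 = 22.3.
x: need Σw·x = 22.3·237 = 5285.1. Existing = 2.3·309 + 2.9·194 + 5.0·368 + 3.0·30 = 3203.3. Remainder 2081.8 / 9.1 ≈ 228.77.

x ≈ 228.8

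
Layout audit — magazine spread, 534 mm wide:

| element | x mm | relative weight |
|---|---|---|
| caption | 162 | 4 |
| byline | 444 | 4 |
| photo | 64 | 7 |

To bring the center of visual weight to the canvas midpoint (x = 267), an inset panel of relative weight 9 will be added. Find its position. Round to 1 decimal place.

After adding the inset panel, total weight = 4 + 4 + 7 + 9 = 24.
Along x: (2872 + 9·x) / 24 = 267 (existing moment 4·162 + 4·444 + 7·64 = 2872) ⇒ x = (6408 − 2872) / 9 ≈ 392.89.

x ≈ 392.9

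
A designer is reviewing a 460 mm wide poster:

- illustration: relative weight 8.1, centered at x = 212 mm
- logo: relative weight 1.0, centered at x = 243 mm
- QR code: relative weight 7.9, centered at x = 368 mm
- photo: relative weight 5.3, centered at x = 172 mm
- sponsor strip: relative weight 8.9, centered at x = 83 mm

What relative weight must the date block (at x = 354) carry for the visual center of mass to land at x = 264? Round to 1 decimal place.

Fixed elements: Σw = 8.1 + 1.0 + 7.9 + 5.3 + 8.9 = 31.2, Σw·x = 8.1·212 + 1.0·243 + 7.9·368 + 5.3·172 + 8.9·83 = 6517.7.
Balance at x = 264 requires (6517.7 + w·354) / (31.2 + w) = 264.
Rearranging, w·(354 − 264) = 264·31.2 − 6517.7 = 1719.1, so w ≈ 1719.1/90 = 19.10.

w ≈ 19.1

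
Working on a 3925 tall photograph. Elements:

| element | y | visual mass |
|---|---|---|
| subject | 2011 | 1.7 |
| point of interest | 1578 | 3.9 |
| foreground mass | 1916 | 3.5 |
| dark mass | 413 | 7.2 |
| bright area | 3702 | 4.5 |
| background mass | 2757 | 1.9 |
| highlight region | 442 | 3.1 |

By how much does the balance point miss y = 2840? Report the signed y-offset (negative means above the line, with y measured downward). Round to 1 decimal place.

Total weight = 1.7 + 3.9 + 3.5 + 7.2 + 4.5 + 1.9 + 3.1 = 25.8.
Σw·y = 42520.0; ȳ = 42520.0/25.8 ≈ 1648.06.
Difference: 1648.06 − 2840 ≈ -1191.94.

≈ -1191.9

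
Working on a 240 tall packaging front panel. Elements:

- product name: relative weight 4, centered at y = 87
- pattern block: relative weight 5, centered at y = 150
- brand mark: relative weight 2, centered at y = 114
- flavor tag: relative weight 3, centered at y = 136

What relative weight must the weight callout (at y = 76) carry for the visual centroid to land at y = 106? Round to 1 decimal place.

w ≈ 8.3

Fixed elements: Σw = 4 + 5 + 2 + 3 = 14, Σw·y = 4·87 + 5·150 + 2·114 + 3·136 = 1734.
Set Σw·y/Σw = 106: (1734 + 76w) = 106·(14 + w).
So w = (106·14 − 1734)/(76 − 106) = -250/-30 ≈ 8.33.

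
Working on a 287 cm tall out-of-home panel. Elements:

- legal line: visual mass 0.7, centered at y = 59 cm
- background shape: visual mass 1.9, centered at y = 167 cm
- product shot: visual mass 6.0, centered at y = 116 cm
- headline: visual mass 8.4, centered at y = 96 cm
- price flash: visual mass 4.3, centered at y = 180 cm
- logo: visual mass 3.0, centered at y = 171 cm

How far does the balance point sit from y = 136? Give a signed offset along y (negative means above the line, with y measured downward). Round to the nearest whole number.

≈ -6 cm

Σw = 0.7 + 1.9 + 6.0 + 8.4 + 4.3 + 3.0 = 24.3.
y: (0.7·59 + 1.9·167 + 6.0·116 + 8.4·96 + 4.3·180 + 3.0·171) / 24.3 = 3148.0 / 24.3 ≈ 129.55
Offset from y = 136: 129.55 − 136 ≈ -6.45.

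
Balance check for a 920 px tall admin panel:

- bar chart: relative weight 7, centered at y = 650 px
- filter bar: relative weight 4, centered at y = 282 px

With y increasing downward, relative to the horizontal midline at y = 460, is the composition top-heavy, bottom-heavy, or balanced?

Total weight = 7 + 4 = 11.
Σw·y = 7·650 + 4·282 = 5678, so ȳ = 5678/11 ≈ 516.18.
Since 516.2 is below (larger y than) 460, the composition reads bottom-heavy.

bottom-heavy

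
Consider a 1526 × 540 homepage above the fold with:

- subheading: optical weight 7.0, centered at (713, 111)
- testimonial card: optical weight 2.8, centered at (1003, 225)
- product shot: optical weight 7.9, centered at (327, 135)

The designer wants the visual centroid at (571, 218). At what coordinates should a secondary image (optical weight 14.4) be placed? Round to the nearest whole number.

After adding the secondary image, total weight = 7.0 + 2.8 + 7.9 + 14.4 = 32.1.
Along x: (10382.7 + 14.4·x) / 32.1 = 571 (existing moment 7.0·713 + 2.8·1003 + 7.9·327 = 10382.7) ⇒ x = (18329.1 − 10382.7) / 14.4 ≈ 551.83.
Along y: (2473.5 + 14.4·y) / 32.1 = 218 (existing moment 7.0·111 + 2.8·225 + 7.9·135 = 2473.5) ⇒ y = (6997.8 − 2473.5) / 14.4 ≈ 314.19.

(552, 314)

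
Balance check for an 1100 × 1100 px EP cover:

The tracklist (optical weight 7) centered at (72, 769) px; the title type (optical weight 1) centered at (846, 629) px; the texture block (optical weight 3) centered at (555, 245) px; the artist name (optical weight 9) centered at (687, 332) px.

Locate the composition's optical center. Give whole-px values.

Σw = 7 + 1 + 3 + 9 = 20.
x-moment: 7·72 + 1·846 + 3·555 + 9·687 = 9198; centroid 9198/20 ≈ 459.90.
y-moment: 7·769 + 1·629 + 3·245 + 9·332 = 9735; centroid 9735/20 ≈ 486.75.

(460, 487)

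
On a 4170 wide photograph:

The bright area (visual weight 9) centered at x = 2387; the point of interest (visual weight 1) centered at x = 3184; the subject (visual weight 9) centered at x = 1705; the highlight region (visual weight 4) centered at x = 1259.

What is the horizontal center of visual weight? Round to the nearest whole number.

x ≈ 1959

Σw = 9 + 1 + 9 + 4 = 23.
x-moment: 9·2387 + 1·3184 + 9·1705 + 4·1259 = 45048; centroid 45048/23 ≈ 1958.61.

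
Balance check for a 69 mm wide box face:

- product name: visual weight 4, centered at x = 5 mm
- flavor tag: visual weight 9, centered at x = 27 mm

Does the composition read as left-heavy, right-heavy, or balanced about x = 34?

left-heavy

Total weight = 4 + 9 = 13.
x: (4·5 + 9·27) / 13 = 263 / 13 ≈ 20.23
Since 20.2 is left of 34, the composition reads left-heavy.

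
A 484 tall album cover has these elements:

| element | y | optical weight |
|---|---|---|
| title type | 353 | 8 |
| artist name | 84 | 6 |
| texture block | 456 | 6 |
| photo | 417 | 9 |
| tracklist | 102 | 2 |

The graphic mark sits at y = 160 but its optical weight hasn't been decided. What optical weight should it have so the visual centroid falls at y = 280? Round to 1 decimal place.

w ≈ 11.2

Known weights sum to 8 + 6 + 6 + 9 + 2 = 31; their moment is 8·353 + 6·84 + 6·456 + 9·417 + 2·102 = 10021.
Set Σw·y/Σw = 280: (10021 + 160w) = 280·(31 + w).
So w = (280·31 − 10021)/(160 − 280) = -1341/-120 ≈ 11.17.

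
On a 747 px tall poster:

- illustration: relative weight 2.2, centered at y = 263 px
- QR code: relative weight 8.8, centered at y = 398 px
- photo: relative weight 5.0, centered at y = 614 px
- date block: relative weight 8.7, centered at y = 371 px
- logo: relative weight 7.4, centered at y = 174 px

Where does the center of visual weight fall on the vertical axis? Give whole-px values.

Weights sum to 2.2 + 8.8 + 5.0 + 8.7 + 7.4 = 32.1.
y: (2.2·263 + 8.8·398 + 5.0·614 + 8.7·371 + 7.4·174) / 32.1 = 11666.3 / 32.1 ≈ 363.44

y ≈ 363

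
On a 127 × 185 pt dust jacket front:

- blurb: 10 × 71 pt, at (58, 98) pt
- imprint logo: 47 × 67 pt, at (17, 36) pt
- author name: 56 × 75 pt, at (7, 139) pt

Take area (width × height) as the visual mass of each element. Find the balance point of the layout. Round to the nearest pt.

(15, 95)

Areas → weights: blurb 10·71 = 710, imprint logo 47·67 = 3149, author name 56·75 = 4200; Σw = 8059.
x: (710·58 + 3149·17 + 4200·7) / 8059 = 124113 / 8059 ≈ 15.40
y: (710·98 + 3149·36 + 4200·139) / 8059 = 766744 / 8059 ≈ 95.14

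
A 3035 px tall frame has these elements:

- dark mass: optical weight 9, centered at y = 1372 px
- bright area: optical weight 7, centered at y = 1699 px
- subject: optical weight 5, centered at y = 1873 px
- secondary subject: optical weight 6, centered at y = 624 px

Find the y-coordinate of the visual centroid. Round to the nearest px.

y ≈ 1383

Total weight = 9 + 7 + 5 + 6 = 27.
y-moment: 9·1372 + 7·1699 + 5·1873 + 6·624 = 37350; centroid 37350/27 ≈ 1383.33.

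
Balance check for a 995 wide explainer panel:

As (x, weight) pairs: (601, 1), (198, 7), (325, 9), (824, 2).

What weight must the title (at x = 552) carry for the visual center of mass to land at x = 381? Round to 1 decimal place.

Fixed elements: Σw = 1 + 7 + 9 + 2 = 19, Σw·x = 1·601 + 7·198 + 9·325 + 2·824 = 6560.
For the centroid to hit 381: (6560 + w·552) / (19 + w) = 381.
So w = (381·19 − 6560)/(552 − 381) = 679/171 ≈ 3.97.

w ≈ 4.0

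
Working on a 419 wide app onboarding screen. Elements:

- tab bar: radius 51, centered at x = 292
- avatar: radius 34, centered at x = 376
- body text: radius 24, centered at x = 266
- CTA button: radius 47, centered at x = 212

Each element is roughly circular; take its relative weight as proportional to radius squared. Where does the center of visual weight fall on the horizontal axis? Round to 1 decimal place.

Weights ∝ r²: tab bar 51² = 2601, avatar 34² = 1156, body text 24² = 576, CTA button 47² = 2209; Σw = 6542.
x: (2601·292 + 1156·376 + 576·266 + 2209·212) / 6542 = 1815672 / 6542 ≈ 277.54

x ≈ 277.5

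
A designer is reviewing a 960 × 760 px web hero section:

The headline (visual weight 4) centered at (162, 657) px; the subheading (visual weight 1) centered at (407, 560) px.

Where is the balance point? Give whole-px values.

Σw = 4 + 1 = 5.
Σw·x = 4·162 + 1·407 = 1055, so x̄ = 1055/5 ≈ 211.00.
Σw·y = 4·657 + 1·560 = 3188, so ȳ = 3188/5 ≈ 637.60.

(211, 638)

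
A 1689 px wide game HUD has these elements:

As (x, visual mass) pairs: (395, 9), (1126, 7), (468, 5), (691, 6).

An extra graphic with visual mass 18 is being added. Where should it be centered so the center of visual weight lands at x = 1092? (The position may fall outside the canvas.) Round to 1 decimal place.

x ≈ 1734.3

With the extra graphic, Σw becomes 9 + 7 + 5 + 6 + 18 = 45.
Along x: (17923 + 18·x) / 45 = 1092 (existing moment 9·395 + 7·1126 + 5·468 + 6·691 = 17923) ⇒ x = (49140 − 17923) / 18 ≈ 1734.28.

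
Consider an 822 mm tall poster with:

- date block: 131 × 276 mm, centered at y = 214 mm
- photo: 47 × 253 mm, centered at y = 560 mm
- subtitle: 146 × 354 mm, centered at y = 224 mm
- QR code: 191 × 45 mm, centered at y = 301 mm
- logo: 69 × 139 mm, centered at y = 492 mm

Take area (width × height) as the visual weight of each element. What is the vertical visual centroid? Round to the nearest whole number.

Taking area as weight: date block 131·276 = 36156, photo 47·253 = 11891, subtitle 146·354 = 51684, QR code 191·45 = 8595, logo 69·139 = 9591. Sum 117917.
y-moment: 36156·214 + 11891·560 + 51684·224 + 8595·301 + 9591·492 = 33279427; centroid 33279427/117917 ≈ 282.23.

y ≈ 282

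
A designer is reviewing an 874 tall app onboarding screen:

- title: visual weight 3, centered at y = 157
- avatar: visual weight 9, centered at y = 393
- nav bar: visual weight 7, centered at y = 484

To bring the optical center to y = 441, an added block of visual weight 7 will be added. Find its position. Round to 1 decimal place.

y ≈ 581.4

With the added block, Σw becomes 3 + 9 + 7 + 7 = 26.
Along y: (7396 + 7·y) / 26 = 441 (existing moment 3·157 + 9·393 + 7·484 = 7396) ⇒ y = (11466 − 7396) / 7 ≈ 581.43.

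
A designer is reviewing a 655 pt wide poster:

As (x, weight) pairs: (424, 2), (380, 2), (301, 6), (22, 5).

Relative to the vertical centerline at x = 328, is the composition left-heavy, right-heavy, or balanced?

Total weight = 2 + 2 + 6 + 5 = 15.
x-moment: 2·424 + 2·380 + 6·301 + 5·22 = 3524; centroid 3524/15 ≈ 234.93.
234.9 vs midline 328 → left-heavy.

left-heavy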